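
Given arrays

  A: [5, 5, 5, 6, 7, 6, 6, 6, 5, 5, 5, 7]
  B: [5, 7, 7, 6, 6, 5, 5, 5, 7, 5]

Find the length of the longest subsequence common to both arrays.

8

Taking 5 [1,1] → 7 [5,3] → 6 [7,4] → 6 [8,5] → 5 [9,6] → 5 [10,7] → 5 [11,8] → 7 [12,9] gives a common subsequence of length 8. dp[12][10] = 8 confirms this is the maximum.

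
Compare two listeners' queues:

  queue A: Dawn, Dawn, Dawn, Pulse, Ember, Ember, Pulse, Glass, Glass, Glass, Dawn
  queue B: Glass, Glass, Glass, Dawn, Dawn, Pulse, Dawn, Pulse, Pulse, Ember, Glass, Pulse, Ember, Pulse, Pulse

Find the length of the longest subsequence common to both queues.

7

Taking Dawn (queue A #1, queue B #4), then Dawn (queue A #2, queue B #5), then Dawn (queue A #3, queue B #7), then Pulse (queue A #4, queue B #9), then Ember (queue A #5, queue B #10), then Ember (queue A #6, queue B #13), then Pulse (queue A #7, queue B #15) gives a common subsequence of length 7. The LCS DP gives dp[11][15] = 7, so this is optimal.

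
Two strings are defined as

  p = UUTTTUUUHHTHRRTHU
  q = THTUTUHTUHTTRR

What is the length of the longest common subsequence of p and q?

Match T [3,1], then T [4,3], then T [5,5], then U [6,6], then U [8,9], then H [9,10], then T [11,12], then R [13,13], then R [14,14] — 9 characters in the same relative order in both. dp[17][14] = 9 confirms this is the maximum.

9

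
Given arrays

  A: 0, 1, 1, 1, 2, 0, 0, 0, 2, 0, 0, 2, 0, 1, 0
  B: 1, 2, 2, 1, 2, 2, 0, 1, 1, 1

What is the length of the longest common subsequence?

6

Let dp[i][j] be the LCS length of the first i values of A and the first j values of B. dp[i][j] = dp[i-1][j-1]+1 when the i-th and j-th values match, else max(dp[i-1][j], dp[i][j-1]).
    ·  1  2  2  1  2  2  0  1  1  1
 ·  0  0  0  0  0  0  0  0  0  0  0
 0  0  0  0  0  0  0  0  1  1  1  1
 1  0  1  1  1  1  1  1  1  2  2  2
 1  0  1  1  1  2  2  2  2  2  3  3
 1  0  1  1  1  2  2  2  2  3  3  4
 2  0  1  2  2  2  3  3  3  3  3  4
 0  0  1  2  2  2  3  3  4  4  4  4
 0  0  1  2  2  2  3  3  4  4  4  4
 0  0  1  2  2  2  3  3  4  4  4  4
 2  0  1  2  3  3  3  4  4  4  4  4
 0  0  1  2  3  3  3  4  5  5  5  5
 0  0  1  2  3  3  3  4  5  5  5  5
 2  0  1  2  3  3  4  4  5  5  5  5
 0  0  1  2  3  3  4  4  5  5  5  5
 1  0  1  2  3  4  4  4  5  6  6  6
 0  0  1  2  3  4  4  4  5  6  6  6
dp[15][10] = 6. One LCS (by backtracking along matches): 1, 1, 2, 2, 0, 1.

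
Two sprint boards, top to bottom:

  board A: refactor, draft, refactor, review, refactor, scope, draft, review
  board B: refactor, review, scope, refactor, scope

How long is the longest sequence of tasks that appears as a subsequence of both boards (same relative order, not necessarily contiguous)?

Taking refactor at board A[3]=board B[1]; then review at board A[4]=board B[2]; then refactor at board A[5]=board B[4]; then scope at board A[6]=board B[5] gives a common subsequence of length 4. Since dp[8][5] = 4, nothing longer is possible.

4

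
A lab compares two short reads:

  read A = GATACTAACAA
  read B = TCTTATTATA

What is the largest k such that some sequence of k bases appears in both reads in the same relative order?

One common subsequence of length 6: T (read A #3, read B #1) → C (read A #5, read B #2) → T (read A #6, read B #4) → A (read A #7, read B #5) → A (read A #8, read B #8) → A (read A #11, read B #10), and the DP table's final entry dp[11][10] is also 6, so no common subsequence is longer.

6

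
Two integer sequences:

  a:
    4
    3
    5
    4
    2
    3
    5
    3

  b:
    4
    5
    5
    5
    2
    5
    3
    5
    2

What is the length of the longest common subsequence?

5

Pick 4 (a #1, b #1) → 5 (a #3, b #4) → 2 (a #5, b #5) → 3 (a #6, b #7) → 5 (a #7, b #8); all 5 values appear in both, in order, and the DP table's final entry dp[8][9] is also 5, so no common subsequence is longer.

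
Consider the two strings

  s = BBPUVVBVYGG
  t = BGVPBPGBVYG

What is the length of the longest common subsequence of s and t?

7

Let dp[i][j] be the LCS length of the first i characters of s and the first j characters of t. dp[i][j] = dp[i-1][j-1]+1 when the i-th and j-th characters match, else max(dp[i-1][j], dp[i][j-1]).
    ·  B  G  V  P  B  P  G  B  V  Y  G
 ·  0  0  0  0  0  0  0  0  0  0  0  0
 B  0  1  1  1  1  1  1  1  1  1  1  1
 B  0  1  1  1  1  2  2  2  2  2  2  2
 P  0  1  1  1  2  2  3  3  3  3  3  3
 U  0  1  1  1  2  2  3  3  3  3  3  3
 V  0  1  1  2  2  2  3  3  3  4  4  4
 V  0  1  1  2  2  2  3  3  3  4  4  4
 B  0  1  1  2  2  3  3  3  4  4  4  4
 V  0  1  1  2  2  3  3  3  4  5  5  5
 Y  0  1  1  2  2  3  3  3  4  5  6  6
 G  0  1  2  2  2  3  3  4  4  5  6  7
 G  0  1  2  2  2  3  3  4  4  5  6  7
dp[11][11] = 7. One LCS (by backtracking along matches): BBPBVYG.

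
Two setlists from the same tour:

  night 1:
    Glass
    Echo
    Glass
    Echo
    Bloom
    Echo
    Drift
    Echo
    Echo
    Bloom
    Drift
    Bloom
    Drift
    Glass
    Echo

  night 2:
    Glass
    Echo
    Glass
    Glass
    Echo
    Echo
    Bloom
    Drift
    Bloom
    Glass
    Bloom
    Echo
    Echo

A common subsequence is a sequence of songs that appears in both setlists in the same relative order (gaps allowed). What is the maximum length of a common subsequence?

Match Glass [1,1], then Echo [2,2], then Glass [3,4], then Echo [8,5], then Echo [9,6], then Bloom [10,7], then Drift [11,8], then Bloom [12,9], then Glass [14,10], then Echo [15,13] — 10 songs in the same relative order in both. Since dp[15][13] = 10, nothing longer is possible.

10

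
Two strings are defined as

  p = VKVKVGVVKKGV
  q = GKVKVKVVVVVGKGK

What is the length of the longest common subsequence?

Match V (p #1, q #3) → K (p #2, q #4) → V (p #3, q #5) → K (p #4, q #6) → V (p #5, q #9) → V (p #7, q #10) → V (p #8, q #11) → K (p #9, q #13) → K (p #10, q #15) — 9 characters in the same relative order in both, and the DP table's final entry dp[12][15] is also 9, so no common subsequence is longer.

9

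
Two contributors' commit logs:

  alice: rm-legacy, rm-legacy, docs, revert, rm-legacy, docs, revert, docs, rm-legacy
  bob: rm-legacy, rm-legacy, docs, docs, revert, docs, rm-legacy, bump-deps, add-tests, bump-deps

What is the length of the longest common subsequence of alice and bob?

One common subsequence of length 7: rm-legacy [1,1]; then rm-legacy [2,2]; then docs [3,3]; then docs [6,4]; then revert [7,5]; then docs [8,6]; then rm-legacy [9,7]. dp[9][10] = 7 confirms this is the maximum.

7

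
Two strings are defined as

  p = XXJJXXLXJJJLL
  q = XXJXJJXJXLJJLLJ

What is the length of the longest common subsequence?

Taking X at p[1]=q[2]; then X at p[2]=q[4]; then J at p[3]=q[5]; then J at p[4]=q[6]; then X at p[5]=q[7]; then X at p[6]=q[9]; then L at p[7]=q[10]; then J at p[10]=q[11]; then J at p[11]=q[12]; then L at p[12]=q[13]; then L at p[13]=q[14] gives a common subsequence of length 11. The LCS DP gives dp[13][15] = 11, so this is optimal.

11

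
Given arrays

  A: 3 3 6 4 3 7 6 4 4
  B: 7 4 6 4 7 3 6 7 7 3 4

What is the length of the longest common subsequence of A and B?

Let dp[i][j] be the LCS length of the first i values of A and the first j values of B. dp[i][j] = dp[i-1][j-1]+1 when the i-th and j-th values match, else max(dp[i-1][j], dp[i][j-1]).
    ·  7  4  6  4  7  3  6  7  7  3  4
 ·  0  0  0  0  0  0  0  0  0  0  0  0
 3  0  0  0  0  0  0  1  1  1  1  1  1
 3  0  0  0  0  0  0  1  1  1  1  2  2
 6  0  0  0  1  1  1  1  2  2  2  2  2
 4  0  0  1  1  2  2  2  2  2  2  2  3
 3  0  0  1  1  2  2  3  3  3  3  3  3
 7  0  1  1  1  2  3  3  3  4  4  4  4
 6  0  1  1  2  2  3  3  4  4  4  4  4
 4  0  1  2  2  3  3  3  4  4  4  4  5
 4  0  1  2  2  3  3  3  4  4  4  4  5
dp[9][11] = 5. One LCS (by backtracking along matches): 6, 4, 3, 7, 4.

5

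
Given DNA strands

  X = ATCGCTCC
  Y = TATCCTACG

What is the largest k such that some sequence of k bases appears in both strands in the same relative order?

Pick A [1,2], T [2,3], C [3,4], C [5,5], T [6,6], C [7,8]; all 6 bases appear in both, in order. Since dp[8][9] = 6, nothing longer is possible.

6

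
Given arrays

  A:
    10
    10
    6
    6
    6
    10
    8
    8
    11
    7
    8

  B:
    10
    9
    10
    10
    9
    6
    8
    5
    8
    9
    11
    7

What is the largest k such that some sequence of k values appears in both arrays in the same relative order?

7

Pick 10 at A[1]=B[3]; then 10 at A[2]=B[4]; then 6 at A[5]=B[6]; then 8 at A[7]=B[7]; then 8 at A[8]=B[9]; then 11 at A[9]=B[11]; then 7 at A[10]=B[12]; all 7 values appear in both, in order, and the DP table's final entry dp[11][12] is also 7, so no common subsequence is longer.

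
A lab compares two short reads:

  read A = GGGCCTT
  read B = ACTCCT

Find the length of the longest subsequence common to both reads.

3

Let dp[i][j] be the LCS length of the first i bases of read A and the first j bases of read B. dp[i][j] = dp[i-1][j-1]+1 when the i-th and j-th bases match, else max(dp[i-1][j], dp[i][j-1]).
    ·  A  C  T  C  C  T
 ·  0  0  0  0  0  0  0
 G  0  0  0  0  0  0  0
 G  0  0  0  0  0  0  0
 G  0  0  0  0  0  0  0
 C  0  0  1  1  1  1  1
 C  0  0  1  1  2  2  2
 T  0  0  1  2  2  2  3
 T  0  0  1  2  2  2  3
dp[7][6] = 3. One LCS (by backtracking along matches): CCT.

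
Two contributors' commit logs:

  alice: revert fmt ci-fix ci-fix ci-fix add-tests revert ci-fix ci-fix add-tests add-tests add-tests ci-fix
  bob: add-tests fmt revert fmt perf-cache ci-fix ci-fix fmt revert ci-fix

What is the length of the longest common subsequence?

6

Pick revert [1,3], then fmt [2,4], then ci-fix [3,6], then ci-fix [4,7], then revert [7,9], then ci-fix [13,10]; all 6 commits appear in both, in order. The LCS DP gives dp[13][10] = 6, so this is optimal.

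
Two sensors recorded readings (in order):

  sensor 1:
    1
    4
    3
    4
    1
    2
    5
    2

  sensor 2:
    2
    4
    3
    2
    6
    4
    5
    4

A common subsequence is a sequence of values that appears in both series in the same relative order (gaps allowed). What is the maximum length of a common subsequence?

4

Pick 4 at sensor 1[2]=sensor 2[2]; then 3 at sensor 1[3]=sensor 2[3]; then 4 at sensor 1[4]=sensor 2[6]; then 5 at sensor 1[7]=sensor 2[7]; all 4 values appear in both, in order. The LCS DP gives dp[8][8] = 4, so this is optimal.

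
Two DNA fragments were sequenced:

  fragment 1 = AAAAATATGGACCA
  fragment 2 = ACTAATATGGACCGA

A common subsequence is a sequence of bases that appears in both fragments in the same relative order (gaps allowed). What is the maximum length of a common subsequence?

12

Taking A at fragment 1[1]=fragment 2[1], A at fragment 1[4]=fragment 2[4], A at fragment 1[5]=fragment 2[5], T at fragment 1[6]=fragment 2[6], A at fragment 1[7]=fragment 2[7], T at fragment 1[8]=fragment 2[8], G at fragment 1[9]=fragment 2[9], G at fragment 1[10]=fragment 2[10], A at fragment 1[11]=fragment 2[11], C at fragment 1[12]=fragment 2[12], C at fragment 1[13]=fragment 2[13], A at fragment 1[14]=fragment 2[15] gives a common subsequence of length 12. The LCS DP gives dp[14][15] = 12, so this is optimal.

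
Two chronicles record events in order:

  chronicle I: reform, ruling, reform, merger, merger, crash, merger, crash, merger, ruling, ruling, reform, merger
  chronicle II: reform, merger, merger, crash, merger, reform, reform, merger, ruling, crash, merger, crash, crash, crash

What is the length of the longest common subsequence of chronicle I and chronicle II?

One common subsequence of length 8: reform [3,1], merger [4,2], merger [5,3], crash [6,4], merger [7,5], merger [9,8], ruling [10,9], merger [13,11]. dp[13][14] = 8 confirms this is the maximum.

8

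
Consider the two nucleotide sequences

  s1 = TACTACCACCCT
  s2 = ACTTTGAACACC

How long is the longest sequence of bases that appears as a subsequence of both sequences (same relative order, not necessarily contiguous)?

Taking A [2,1], C [3,2], T [4,5], A [5,8], C [7,9], A [8,10], C [10,11], C [11,12] gives a common subsequence of length 8. dp[12][12] = 8 confirms this is the maximum.

8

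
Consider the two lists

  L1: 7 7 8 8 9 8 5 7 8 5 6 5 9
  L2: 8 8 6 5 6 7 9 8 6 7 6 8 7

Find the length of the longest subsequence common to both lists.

Taking 8 (L1 #3, L2 #1), then 8 (L1 #4, L2 #2), then 9 (L1 #5, L2 #7), then 8 (L1 #6, L2 #8), then 7 (L1 #8, L2 #10), then 8 (L1 #9, L2 #12) gives a common subsequence of length 6, and the DP table's final entry dp[13][13] is also 6, so no common subsequence is longer.

6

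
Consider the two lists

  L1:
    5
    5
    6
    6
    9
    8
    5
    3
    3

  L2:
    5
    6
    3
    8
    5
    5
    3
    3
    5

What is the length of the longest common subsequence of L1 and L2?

6

Let dp[i][j] be the LCS length of the first i values of L1 and the first j values of L2. dp[i][j] = dp[i-1][j-1]+1 when the i-th and j-th values match, else max(dp[i-1][j], dp[i][j-1]).
    ·  5  6  3  8  5  5  3  3  5
 ·  0  0  0  0  0  0  0  0  0  0
 5  0  1  1  1  1  1  1  1  1  1
 5  0  1  1  1  1  2  2  2  2  2
 6  0  1  2  2  2  2  2  2  2  2
 6  0  1  2  2  2  2  2  2  2  2
 9  0  1  2  2  2  2  2  2  2  2
 8  0  1  2  2  3  3  3  3  3  3
 5  0  1  2  2  3  4  4  4  4  4
 3  0  1  2  3  3  4  4  5  5  5
 3  0  1  2  3  3  4  4  5  6  6
dp[9][9] = 6. One LCS (by backtracking along matches): 5, 6, 8, 5, 3, 3.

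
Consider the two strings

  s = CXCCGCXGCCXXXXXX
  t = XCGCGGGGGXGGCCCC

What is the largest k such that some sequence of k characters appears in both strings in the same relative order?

One common subsequence of length 8: X [2,1]; then C [3,2]; then C [4,4]; then G [5,9]; then X [7,10]; then G [8,12]; then C [9,15]; then C [10,16]. dp[16][16] = 8 confirms this is the maximum.

8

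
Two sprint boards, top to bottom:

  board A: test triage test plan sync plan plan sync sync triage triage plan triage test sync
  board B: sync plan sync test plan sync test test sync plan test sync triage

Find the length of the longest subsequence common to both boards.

8

Pick plan (board A #4, board B #2), sync (board A #5, board B #3), plan (board A #7, board B #5), sync (board A #8, board B #6), sync (board A #9, board B #9), plan (board A #12, board B #10), test (board A #14, board B #11), sync (board A #15, board B #12); all 8 tasks appear in both, in order. Since dp[15][13] = 8, nothing longer is possible.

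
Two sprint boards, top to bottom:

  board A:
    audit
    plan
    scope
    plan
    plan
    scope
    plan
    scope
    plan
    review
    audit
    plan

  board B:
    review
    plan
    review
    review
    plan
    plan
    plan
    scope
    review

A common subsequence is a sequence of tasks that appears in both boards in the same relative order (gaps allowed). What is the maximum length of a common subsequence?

6

Match plan [2,2]; then plan [4,5]; then plan [5,6]; then plan [7,7]; then scope [8,8]; then review [10,9] — 6 tasks in the same relative order in both, and the DP table's final entry dp[12][9] is also 6, so no common subsequence is longer.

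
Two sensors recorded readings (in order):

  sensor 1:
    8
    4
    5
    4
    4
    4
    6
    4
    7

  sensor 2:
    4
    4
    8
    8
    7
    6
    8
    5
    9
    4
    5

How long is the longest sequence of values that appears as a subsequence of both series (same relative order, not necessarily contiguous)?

Let dp[i][j] be the LCS length of the first i values of sensor 1 and the first j values of sensor 2. dp[i][j] = dp[i-1][j-1]+1 when the i-th and j-th values match, else max(dp[i-1][j], dp[i][j-1]).
    ·  4  4  8  8  7  6  8  5  9  4  5
 ·  0  0  0  0  0  0  0  0  0  0  0  0
 8  0  0  0  1  1  1  1  1  1  1  1  1
 4  0  1  1  1  1  1  1  1  1  1  2  2
 5  0  1  1  1  1  1  1  1  2  2  2  3
 4  0  1  2  2  2  2  2  2  2  2  3  3
 4  0  1  2  2  2  2  2  2  2  2  3  3
 4  0  1  2  2  2  2  2  2  2  2  3  3
 6  0  1  2  2  2  2  3  3  3  3  3  3
 4  0  1  2  2  2  2  3  3  3  3  4  4
 7  0  1  2  2  2  3  3  3  3  3  4  4
dp[9][11] = 4. One LCS (by backtracking along matches): 4, 4, 6, 4.

4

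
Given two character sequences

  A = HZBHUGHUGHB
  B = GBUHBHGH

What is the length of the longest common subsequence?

Pick H [1,4], B [3,5], H [7,6], G [9,7], H [10,8]; all 5 characters appear in both, in order. Since dp[11][8] = 5, nothing longer is possible.

5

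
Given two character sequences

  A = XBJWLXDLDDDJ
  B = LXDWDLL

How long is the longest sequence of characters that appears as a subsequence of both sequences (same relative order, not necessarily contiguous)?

4

Taking X (A #1, B #2); then W (A #4, B #4); then L (A #5, B #6); then L (A #8, B #7) gives a common subsequence of length 4. The LCS DP gives dp[12][7] = 4, so this is optimal.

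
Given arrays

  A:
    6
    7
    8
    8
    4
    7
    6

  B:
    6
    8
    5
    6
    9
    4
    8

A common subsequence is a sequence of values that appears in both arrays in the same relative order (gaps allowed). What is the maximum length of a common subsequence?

One common subsequence of length 3: 6 [1,1] → 8 [3,2] → 8 [4,7]. Since dp[7][7] = 3, nothing longer is possible.

3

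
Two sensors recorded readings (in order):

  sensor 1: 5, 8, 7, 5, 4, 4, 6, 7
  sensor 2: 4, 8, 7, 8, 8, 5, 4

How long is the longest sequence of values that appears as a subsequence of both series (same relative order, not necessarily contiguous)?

Let dp[i][j] be the LCS length of the first i values of sensor 1 and the first j values of sensor 2. dp[i][j] = dp[i-1][j-1]+1 when the i-th and j-th values match, else max(dp[i-1][j], dp[i][j-1]).
    ·  4  8  7  8  8  5  4
 ·  0  0  0  0  0  0  0  0
 5  0  0  0  0  0  0  1  1
 8  0  0  1  1  1  1  1  1
 7  0  0  1  2  2  2  2  2
 5  0  0  1  2  2  2  3  3
 4  0  1  1  2  2  2  3  4
 4  0  1  1  2  2  2  3  4
 6  0  1  1  2  2  2  3  4
 7  0  1  1  2  2  2  3  4
dp[8][7] = 4. One LCS (by backtracking along matches): 8, 7, 5, 4.

4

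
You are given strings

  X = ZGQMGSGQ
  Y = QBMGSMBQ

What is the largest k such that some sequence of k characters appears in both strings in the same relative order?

5

Let dp[i][j] be the LCS length of the first i characters of X and the first j characters of Y. dp[i][j] = dp[i-1][j-1]+1 when the i-th and j-th characters match, else max(dp[i-1][j], dp[i][j-1]).
    ·  Q  B  M  G  S  M  B  Q
 ·  0  0  0  0  0  0  0  0  0
 Z  0  0  0  0  0  0  0  0  0
 G  0  0  0  0  1  1  1  1  1
 Q  0  1  1  1  1  1  1  1  2
 M  0  1  1  2  2  2  2  2  2
 G  0  1  1  2  3  3  3  3  3
 S  0  1  1  2  3  4  4  4  4
 G  0  1  1  2  3  4  4  4  4
 Q  0  1  1  2  3  4  4  4  5
dp[8][8] = 5. One LCS (by backtracking along matches): QMGSQ.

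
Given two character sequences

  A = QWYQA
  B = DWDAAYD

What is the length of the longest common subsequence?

2

Let dp[i][j] be the LCS length of the first i characters of A and the first j characters of B. dp[i][j] = dp[i-1][j-1]+1 when the i-th and j-th characters match, else max(dp[i-1][j], dp[i][j-1]).
    ·  D  W  D  A  A  Y  D
 ·  0  0  0  0  0  0  0  0
 Q  0  0  0  0  0  0  0  0
 W  0  0  1  1  1  1  1  1
 Y  0  0  1  1  1  1  2  2
 Q  0  0  1  1  1  1  2  2
 A  0  0  1  1  2  2  2  2
dp[5][7] = 2. One LCS (by backtracking along matches): WY.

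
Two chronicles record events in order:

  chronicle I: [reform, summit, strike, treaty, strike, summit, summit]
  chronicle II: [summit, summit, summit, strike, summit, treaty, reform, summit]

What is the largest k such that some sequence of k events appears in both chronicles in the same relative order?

4

Match summit (chronicle I #2, chronicle II #3), strike (chronicle I #3, chronicle II #4), treaty (chronicle I #4, chronicle II #6), summit (chronicle I #7, chronicle II #8) — 4 events in the same relative order in both. Since dp[7][8] = 4, nothing longer is possible.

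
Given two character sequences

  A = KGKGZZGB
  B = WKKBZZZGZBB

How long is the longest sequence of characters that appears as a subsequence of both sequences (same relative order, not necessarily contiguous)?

6

One common subsequence of length 6: K [1,2], then K [3,3], then Z [5,6], then Z [6,7], then G [7,8], then B [8,11]. dp[8][11] = 6 confirms this is the maximum.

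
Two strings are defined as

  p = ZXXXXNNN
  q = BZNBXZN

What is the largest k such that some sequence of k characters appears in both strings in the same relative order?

Let dp[i][j] be the LCS length of the first i characters of p and the first j characters of q. dp[i][j] = dp[i-1][j-1]+1 when the i-th and j-th characters match, else max(dp[i-1][j], dp[i][j-1]).
    ·  B  Z  N  B  X  Z  N
 ·  0  0  0  0  0  0  0  0
 Z  0  0  1  1  1  1  1  1
 X  0  0  1  1  1  2  2  2
 X  0  0  1  1  1  2  2  2
 X  0  0  1  1  1  2  2  2
 X  0  0  1  1  1  2  2  2
 N  0  0  1  2  2  2  2  3
 N  0  0  1  2  2  2  2  3
 N  0  0  1  2  2  2  2  3
dp[8][7] = 3. One LCS (by backtracking along matches): ZXN.

3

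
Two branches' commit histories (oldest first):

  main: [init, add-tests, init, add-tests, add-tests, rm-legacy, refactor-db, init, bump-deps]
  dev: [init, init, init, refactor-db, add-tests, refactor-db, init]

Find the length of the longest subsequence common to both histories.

5

Taking init [1,2], init [3,3], add-tests [5,5], refactor-db [7,6], init [8,7] gives a common subsequence of length 5. Since dp[9][7] = 5, nothing longer is possible.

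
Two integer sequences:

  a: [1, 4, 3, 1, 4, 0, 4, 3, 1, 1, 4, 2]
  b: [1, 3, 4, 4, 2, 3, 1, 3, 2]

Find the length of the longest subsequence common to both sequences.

Let dp[i][j] be the LCS length of the first i values of a and the first j values of b. dp[i][j] = dp[i-1][j-1]+1 when the i-th and j-th values match, else max(dp[i-1][j], dp[i][j-1]).
    ·  1  3  4  4  2  3  1  3  2
 ·  0  0  0  0  0  0  0  0  0  0
 1  0  1  1  1  1  1  1  1  1  1
 4  0  1  1  2  2  2  2  2  2  2
 3  0  1  2  2  2  2  3  3  3  3
 1  0  1  2  2  2  2  3  4  4  4
 4  0  1  2  3  3  3  3  4  4  4
 0  0  1  2  3  3  3  3  4  4  4
 4  0  1  2  3  4  4  4  4  4  4
 3  0  1  2  3  4  4  5  5  5  5
 1  0  1  2  3  4  4  5  6  6  6
 1  0  1  2  3  4  4  5  6  6  6
 4  0  1  2  3  4  4  5  6  6  6
 2  0  1  2  3  4  5  5  6  6  7
dp[12][9] = 7. One LCS (by backtracking along matches): 1, 3, 4, 4, 3, 1, 2.

7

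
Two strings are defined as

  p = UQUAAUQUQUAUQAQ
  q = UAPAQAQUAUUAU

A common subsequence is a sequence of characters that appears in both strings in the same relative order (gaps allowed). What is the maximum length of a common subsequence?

9

Taking U (p #3, q #1) → A (p #4, q #2) → A (p #5, q #4) → Q (p #7, q #5) → Q (p #9, q #7) → U (p #10, q #8) → A (p #11, q #9) → U (p #12, q #11) → A (p #14, q #12) gives a common subsequence of length 9. The LCS DP gives dp[15][13] = 9, so this is optimal.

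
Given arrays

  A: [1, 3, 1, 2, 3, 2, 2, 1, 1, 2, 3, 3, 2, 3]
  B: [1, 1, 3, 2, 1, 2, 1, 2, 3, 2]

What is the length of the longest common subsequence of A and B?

Taking 1 at A[1]=B[1]; then 1 at A[3]=B[2]; then 3 at A[5]=B[3]; then 2 at A[6]=B[4]; then 2 at A[7]=B[6]; then 1 at A[9]=B[7]; then 2 at A[10]=B[8]; then 3 at A[12]=B[9]; then 2 at A[13]=B[10] gives a common subsequence of length 9, and the DP table's final entry dp[14][10] is also 9, so no common subsequence is longer.

9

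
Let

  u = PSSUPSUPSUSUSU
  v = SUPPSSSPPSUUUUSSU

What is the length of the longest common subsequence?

10

One common subsequence of length 10: P at u[1]=v[4], S at u[2]=v[6], S at u[3]=v[7], P at u[5]=v[9], S at u[6]=v[10], U at u[7]=v[13], U at u[10]=v[14], S at u[11]=v[15], S at u[13]=v[16], U at u[14]=v[17]. Since dp[14][17] = 10, nothing longer is possible.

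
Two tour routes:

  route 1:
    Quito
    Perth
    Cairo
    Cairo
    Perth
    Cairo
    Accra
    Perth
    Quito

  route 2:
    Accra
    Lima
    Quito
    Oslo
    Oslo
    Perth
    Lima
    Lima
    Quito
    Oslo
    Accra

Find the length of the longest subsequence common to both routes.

3

Taking Quito (route 1 #1, route 2 #3) → Perth (route 1 #2, route 2 #6) → Accra (route 1 #7, route 2 #11) gives a common subsequence of length 3. dp[9][11] = 3 confirms this is the maximum.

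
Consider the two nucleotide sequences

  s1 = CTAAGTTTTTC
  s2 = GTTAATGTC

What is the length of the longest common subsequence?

One common subsequence of length 6: T at s1[2]=s2[3], then A at s1[3]=s2[4], then A at s1[4]=s2[5], then G at s1[5]=s2[7], then T at s1[10]=s2[8], then C at s1[11]=s2[9], and the DP table's final entry dp[11][9] is also 6, so no common subsequence is longer.

6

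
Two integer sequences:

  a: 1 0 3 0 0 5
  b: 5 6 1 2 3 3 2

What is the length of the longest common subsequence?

Match 1 (a #1, b #3); then 3 (a #3, b #6) — 2 values in the same relative order in both. Since dp[6][7] = 2, nothing longer is possible.

2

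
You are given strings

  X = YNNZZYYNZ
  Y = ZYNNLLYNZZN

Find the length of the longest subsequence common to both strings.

6

Let dp[i][j] be the LCS length of the first i characters of X and the first j characters of Y. dp[i][j] = dp[i-1][j-1]+1 when the i-th and j-th characters match, else max(dp[i-1][j], dp[i][j-1]).
    ·  Z  Y  N  N  L  L  Y  N  Z  Z  N
 ·  0  0  0  0  0  0  0  0  0  0  0  0
 Y  0  0  1  1  1  1  1  1  1  1  1  1
 N  0  0  1  2  2  2  2  2  2  2  2  2
 N  0  0  1  2  3  3  3  3  3  3  3  3
 Z  0  1  1  2  3  3  3  3  3  4  4  4
 Z  0  1  1  2  3  3  3  3  3  4  5  5
 Y  0  1  2  2  3  3  3  4  4  4  5  5
 Y  0  1  2  2  3  3  3  4  4  4  5  5
 N  0  1  2  3  3  3  3  4  5  5  5  6
 Z  0  1  2  3  3  3  3  4  5  6  6  6
dp[9][11] = 6. One LCS (by backtracking along matches): YNNZZN.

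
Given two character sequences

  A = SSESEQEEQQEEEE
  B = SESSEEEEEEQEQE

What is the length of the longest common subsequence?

10

Pick S at A[1]=B[3]; then S at A[2]=B[4]; then E at A[3]=B[5]; then E at A[5]=B[6]; then E at A[7]=B[7]; then E at A[8]=B[8]; then E at A[11]=B[9]; then E at A[12]=B[10]; then E at A[13]=B[12]; then E at A[14]=B[14]; all 10 characters appear in both, in order. dp[14][14] = 10 confirms this is the maximum.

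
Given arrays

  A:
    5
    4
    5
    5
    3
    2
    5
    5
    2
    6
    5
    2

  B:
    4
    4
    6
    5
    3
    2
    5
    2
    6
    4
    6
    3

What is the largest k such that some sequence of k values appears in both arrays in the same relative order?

One common subsequence of length 7: 4 [2,2] → 5 [4,4] → 3 [5,5] → 2 [6,6] → 5 [8,7] → 2 [9,8] → 6 [10,11]. The LCS DP gives dp[12][12] = 7, so this is optimal.

7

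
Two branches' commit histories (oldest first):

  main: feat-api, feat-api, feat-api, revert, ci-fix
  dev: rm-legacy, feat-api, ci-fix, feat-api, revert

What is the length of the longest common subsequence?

3

Taking feat-api at main[1]=dev[2] → feat-api at main[3]=dev[4] → revert at main[4]=dev[5] gives a common subsequence of length 3. The LCS DP gives dp[5][5] = 3, so this is optimal.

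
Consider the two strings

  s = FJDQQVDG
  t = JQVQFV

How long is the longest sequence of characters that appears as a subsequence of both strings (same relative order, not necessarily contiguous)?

Taking J (s #2, t #1), Q (s #4, t #2), Q (s #5, t #4), V (s #6, t #6) gives a common subsequence of length 4. The LCS DP gives dp[8][6] = 4, so this is optimal.

4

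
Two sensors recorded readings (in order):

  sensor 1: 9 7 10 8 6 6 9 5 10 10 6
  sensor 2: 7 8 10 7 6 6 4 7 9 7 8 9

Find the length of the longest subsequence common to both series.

Let dp[i][j] be the LCS length of the first i values of sensor 1 and the first j values of sensor 2. dp[i][j] = dp[i-1][j-1]+1 when the i-th and j-th values match, else max(dp[i-1][j], dp[i][j-1]).
    ·  7  8 10  7  6  6  4  7  9  7  8  9
 ·  0  0  0  0  0  0  0  0  0  0  0  0  0
 9  0  0  0  0  0  0  0  0  0  1  1  1  1
 7  0  1  1  1  1  1  1  1  1  1  2  2  2
10  0  1  1  2  2  2  2  2  2  2  2  2  2
 8  0  1  2  2  2  2  2  2  2  2  2  3  3
 6  0  1  2  2  2  3  3  3  3  3  3  3  3
 6  0  1  2  2  2  3  4  4  4  4  4  4  4
 9  0  1  2  2  2  3  4  4  4  5  5  5  5
 5  0  1  2  2  2  3  4  4  4  5  5  5  5
10  0  1  2  3  3  3  4  4  4  5  5  5  5
10  0  1  2  3  3  3  4  4  4  5  5  5  5
 6  0  1  2  3  3  4  4  4  4  5  5  5  5
dp[11][12] = 5. One LCS (by backtracking along matches): 7, 10, 6, 6, 9.

5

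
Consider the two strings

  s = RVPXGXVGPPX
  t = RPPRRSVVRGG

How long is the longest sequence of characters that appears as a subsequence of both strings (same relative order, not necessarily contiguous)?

4

Taking R (s #1, t #5); then V (s #2, t #8); then G (s #5, t #10); then G (s #8, t #11) gives a common subsequence of length 4. dp[11][11] = 4 confirms this is the maximum.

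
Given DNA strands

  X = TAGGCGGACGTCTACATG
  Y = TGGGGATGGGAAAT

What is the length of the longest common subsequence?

10

Match T (X #1, Y #1), G (X #3, Y #2), G (X #4, Y #3), G (X #6, Y #4), G (X #7, Y #5), A (X #8, Y #6), G (X #10, Y #10), A (X #14, Y #12), A (X #16, Y #13), T (X #17, Y #14) — 10 bases in the same relative order in both. dp[18][14] = 10 confirms this is the maximum.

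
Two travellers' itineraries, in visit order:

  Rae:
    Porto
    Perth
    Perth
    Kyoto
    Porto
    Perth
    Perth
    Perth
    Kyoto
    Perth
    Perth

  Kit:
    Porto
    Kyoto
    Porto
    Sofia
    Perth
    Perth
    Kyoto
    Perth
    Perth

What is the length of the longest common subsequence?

Match Porto [1,1], then Kyoto [4,2], then Porto [5,3], then Perth [7,5], then Perth [8,6], then Kyoto [9,7], then Perth [10,8], then Perth [11,9] — 8 stops in the same relative order in both. The LCS DP gives dp[11][9] = 8, so this is optimal.

8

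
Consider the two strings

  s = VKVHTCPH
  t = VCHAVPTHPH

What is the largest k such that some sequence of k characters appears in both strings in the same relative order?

5

Match V [1,1]; then V [3,5]; then H [4,8]; then P [7,9]; then H [8,10] — 5 characters in the same relative order in both. dp[8][10] = 5 confirms this is the maximum.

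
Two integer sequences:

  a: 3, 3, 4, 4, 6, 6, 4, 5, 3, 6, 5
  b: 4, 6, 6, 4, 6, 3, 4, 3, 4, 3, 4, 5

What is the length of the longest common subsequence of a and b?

Let dp[i][j] be the LCS length of the first i values of a and the first j values of b. dp[i][j] = dp[i-1][j-1]+1 when the i-th and j-th values match, else max(dp[i-1][j], dp[i][j-1]).
    ·  4  6  6  4  6  3  4  3  4  3  4  5
 ·  0  0  0  0  0  0  0  0  0  0  0  0  0
 3  0  0  0  0  0  0  1  1  1  1  1  1  1
 3  0  0  0  0  0  0  1  1  2  2  2  2  2
 4  0  1  1  1  1  1  1  2  2  3  3  3  3
 4  0  1  1  1  2  2  2  2  2  3  3  4  4
 6  0  1  2  2  2  3  3  3  3  3  3  4  4
 6  0  1  2  3  3  3  3  3  3  3  3  4  4
 4  0  1  2  3  4  4  4  4  4  4  4  4  4
 5  0  1  2  3  4  4  4  4  4  4  4  4  5
 3  0  1  2  3  4  4  5  5  5  5  5  5  5
 6  0  1  2  3  4  5  5  5  5  5  5  5  5
 5  0  1  2  3  4  5  5  5  5  5  5  5  6
dp[11][12] = 6. One LCS (by backtracking along matches): 4, 4, 6, 4, 3, 5.

6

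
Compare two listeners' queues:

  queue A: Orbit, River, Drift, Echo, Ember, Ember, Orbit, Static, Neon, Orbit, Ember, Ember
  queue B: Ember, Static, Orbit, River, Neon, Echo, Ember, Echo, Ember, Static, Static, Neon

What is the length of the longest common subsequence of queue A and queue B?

7

Taking Orbit [1,3]; then River [2,4]; then Echo [4,6]; then Ember [5,7]; then Ember [6,9]; then Static [8,11]; then Neon [9,12] gives a common subsequence of length 7. Since dp[12][12] = 7, nothing longer is possible.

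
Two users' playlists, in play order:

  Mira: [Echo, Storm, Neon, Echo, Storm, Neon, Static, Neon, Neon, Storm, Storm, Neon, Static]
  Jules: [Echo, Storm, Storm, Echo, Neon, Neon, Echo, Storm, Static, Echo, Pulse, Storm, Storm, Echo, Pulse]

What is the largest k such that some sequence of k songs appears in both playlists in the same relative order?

One common subsequence of length 8: Echo (Mira #1, Jules #1), then Storm (Mira #2, Jules #3), then Neon (Mira #3, Jules #6), then Echo (Mira #4, Jules #7), then Storm (Mira #5, Jules #8), then Static (Mira #7, Jules #9), then Storm (Mira #10, Jules #12), then Storm (Mira #11, Jules #13). dp[13][15] = 8 confirms this is the maximum.

8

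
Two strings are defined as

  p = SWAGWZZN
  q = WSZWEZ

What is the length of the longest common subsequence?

3

Pick S [1,2], then W [2,4], then Z [7,6]; all 3 characters appear in both, in order. dp[8][6] = 3 confirms this is the maximum.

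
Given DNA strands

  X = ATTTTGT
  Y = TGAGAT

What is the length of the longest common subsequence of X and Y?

3

One common subsequence of length 3: A (X #1, Y #3), G (X #6, Y #4), T (X #7, Y #6). dp[7][6] = 3 confirms this is the maximum.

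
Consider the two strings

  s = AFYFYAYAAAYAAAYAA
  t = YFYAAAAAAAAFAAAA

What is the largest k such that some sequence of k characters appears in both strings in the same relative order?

One common subsequence of length 12: Y at s[3]=t[1], F at s[4]=t[2], Y at s[5]=t[3], A at s[6]=t[7], A at s[8]=t[8], A at s[9]=t[9], A at s[10]=t[10], A at s[12]=t[11], A at s[13]=t[13], A at s[14]=t[14], A at s[16]=t[15], A at s[17]=t[16]. Since dp[17][16] = 12, nothing longer is possible.

12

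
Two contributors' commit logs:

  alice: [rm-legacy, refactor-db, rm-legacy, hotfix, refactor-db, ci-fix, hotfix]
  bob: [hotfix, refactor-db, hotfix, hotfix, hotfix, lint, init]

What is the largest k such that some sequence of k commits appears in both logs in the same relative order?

Match refactor-db [2,2], hotfix [4,4], hotfix [7,5] — 3 commits in the same relative order in both. Since dp[7][7] = 3, nothing longer is possible.

3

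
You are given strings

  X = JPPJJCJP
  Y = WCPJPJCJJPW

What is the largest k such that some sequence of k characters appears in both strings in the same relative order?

Pick J (X #1, Y #4), P (X #3, Y #5), J (X #4, Y #6), J (X #5, Y #8), J (X #7, Y #9), P (X #8, Y #10); all 6 characters appear in both, in order. dp[8][11] = 6 confirms this is the maximum.

6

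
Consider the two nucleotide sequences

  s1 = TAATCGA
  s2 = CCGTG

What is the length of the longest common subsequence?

2

One common subsequence of length 2: T at s1[4]=s2[4], G at s1[6]=s2[5], and the DP table's final entry dp[7][5] is also 2, so no common subsequence is longer.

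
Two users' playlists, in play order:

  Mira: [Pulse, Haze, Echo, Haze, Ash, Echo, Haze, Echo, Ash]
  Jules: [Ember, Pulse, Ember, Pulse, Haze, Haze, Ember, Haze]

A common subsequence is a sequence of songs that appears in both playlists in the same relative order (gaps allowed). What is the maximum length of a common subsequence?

Pick Pulse (Mira #1, Jules #4), then Haze (Mira #2, Jules #5), then Haze (Mira #4, Jules #6), then Haze (Mira #7, Jules #8); all 4 songs appear in both, in order, and the DP table's final entry dp[9][8] is also 4, so no common subsequence is longer.

4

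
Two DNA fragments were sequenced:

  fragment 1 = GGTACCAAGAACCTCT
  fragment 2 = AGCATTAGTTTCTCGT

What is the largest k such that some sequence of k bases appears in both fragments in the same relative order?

Pick G (fragment 1 #2, fragment 2 #2), C (fragment 1 #6, fragment 2 #3), A (fragment 1 #7, fragment 2 #4), A (fragment 1 #8, fragment 2 #7), G (fragment 1 #9, fragment 2 #8), C (fragment 1 #13, fragment 2 #12), T (fragment 1 #14, fragment 2 #13), C (fragment 1 #15, fragment 2 #14), T (fragment 1 #16, fragment 2 #16); all 9 bases appear in both, in order. Since dp[16][16] = 9, nothing longer is possible.

9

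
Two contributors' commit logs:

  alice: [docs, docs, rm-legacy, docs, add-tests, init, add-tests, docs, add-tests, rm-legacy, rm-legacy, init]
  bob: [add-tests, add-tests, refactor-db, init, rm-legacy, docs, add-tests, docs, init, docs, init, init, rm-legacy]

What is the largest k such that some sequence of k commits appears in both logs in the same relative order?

Taking rm-legacy at alice[3]=bob[5], then docs at alice[4]=bob[6], then add-tests at alice[5]=bob[7], then init at alice[6]=bob[9], then docs at alice[8]=bob[10], then rm-legacy at alice[11]=bob[13] gives a common subsequence of length 6. dp[12][13] = 6 confirms this is the maximum.

6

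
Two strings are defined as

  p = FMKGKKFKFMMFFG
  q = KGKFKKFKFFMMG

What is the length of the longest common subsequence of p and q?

10

Pick K (p #3, q #1), G (p #4, q #2), K (p #5, q #5), K (p #6, q #6), F (p #7, q #7), K (p #8, q #8), F (p #9, q #10), M (p #10, q #11), M (p #11, q #12), G (p #14, q #13); all 10 characters appear in both, in order, and the DP table's final entry dp[14][13] is also 10, so no common subsequence is longer.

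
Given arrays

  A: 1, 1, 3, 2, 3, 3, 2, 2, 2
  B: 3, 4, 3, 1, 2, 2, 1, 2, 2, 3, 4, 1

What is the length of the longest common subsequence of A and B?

One common subsequence of length 5: 1 at A[2]=B[4], then 2 at A[4]=B[5], then 2 at A[7]=B[6], then 2 at A[8]=B[8], then 2 at A[9]=B[9], and the DP table's final entry dp[9][12] is also 5, so no common subsequence is longer.

5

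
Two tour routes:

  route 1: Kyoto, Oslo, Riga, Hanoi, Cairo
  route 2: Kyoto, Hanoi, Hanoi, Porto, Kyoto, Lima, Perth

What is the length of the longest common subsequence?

2

Match Kyoto (route 1 #1, route 2 #1); then Hanoi (route 1 #4, route 2 #3) — 2 stops in the same relative order in both. The LCS DP gives dp[5][7] = 2, so this is optimal.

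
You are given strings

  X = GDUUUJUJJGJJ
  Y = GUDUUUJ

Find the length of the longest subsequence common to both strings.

Pick G (X #1, Y #1) → D (X #2, Y #3) → U (X #4, Y #4) → U (X #5, Y #5) → U (X #7, Y #6) → J (X #12, Y #7); all 6 characters appear in both, in order. The LCS DP gives dp[12][7] = 6, so this is optimal.

6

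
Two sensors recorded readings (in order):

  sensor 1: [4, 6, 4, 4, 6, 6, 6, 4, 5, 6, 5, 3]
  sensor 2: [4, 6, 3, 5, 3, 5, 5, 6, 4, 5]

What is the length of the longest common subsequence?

5

Let dp[i][j] be the LCS length of the first i values of sensor 1 and the first j values of sensor 2. dp[i][j] = dp[i-1][j-1]+1 when the i-th and j-th values match, else max(dp[i-1][j], dp[i][j-1]).
    ·  4  6  3  5  3  5  5  6  4  5
 ·  0  0  0  0  0  0  0  0  0  0  0
 4  0  1  1  1  1  1  1  1  1  1  1
 6  0  1  2  2  2  2  2  2  2  2  2
 4  0  1  2  2  2  2  2  2  2  3  3
 4  0  1  2  2  2  2  2  2  2  3  3
 6  0  1  2  2  2  2  2  2  3  3  3
 6  0  1  2  2  2  2  2  2  3  3  3
 6  0  1  2  2  2  2  2  2  3  3  3
 4  0  1  2  2  2  2  2  2  3  4  4
 5  0  1  2  2  3  3  3  3  3  4  5
 6  0  1  2  2  3  3  3  3  4  4  5
 5  0  1  2  2  3  3  4  4  4  4  5
 3  0  1  2  3  3  4  4  4  4  4  5
dp[12][10] = 5. One LCS (by backtracking along matches): 4, 6, 6, 4, 5.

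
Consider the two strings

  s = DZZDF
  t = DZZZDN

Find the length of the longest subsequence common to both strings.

Pick D [1,1] → Z [2,3] → Z [3,4] → D [4,5]; all 4 characters appear in both, in order. The LCS DP gives dp[5][6] = 4, so this is optimal.

4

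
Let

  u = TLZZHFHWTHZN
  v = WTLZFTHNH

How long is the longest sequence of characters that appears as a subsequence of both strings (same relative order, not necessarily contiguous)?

Let dp[i][j] be the LCS length of the first i characters of u and the first j characters of v. dp[i][j] = dp[i-1][j-1]+1 when the i-th and j-th characters match, else max(dp[i-1][j], dp[i][j-1]).
    ·  W  T  L  Z  F  T  H  N  H
 ·  0  0  0  0  0  0  0  0  0  0
 T  0  0  1  1  1  1  1  1  1  1
 L  0  0  1  2  2  2  2  2  2  2
 Z  0  0  1  2  3  3  3  3  3  3
 Z  0  0  1  2  3  3  3  3  3  3
 H  0  0  1  2  3  3  3  4  4  4
 F  0  0  1  2  3  4  4  4  4  4
 H  0  0  1  2  3  4  4  5  5  5
 W  0  1  1  2  3  4  4  5  5  5
 T  0  1  2  2  3  4  5  5  5  5
 H  0  1  2  2  3  4  5  6  6  6
 Z  0  1  2  2  3  4  5  6  6  6
 N  0  1  2  2  3  4  5  6  7  7
dp[12][9] = 7. One LCS (by backtracking along matches): TLZFTHN.

7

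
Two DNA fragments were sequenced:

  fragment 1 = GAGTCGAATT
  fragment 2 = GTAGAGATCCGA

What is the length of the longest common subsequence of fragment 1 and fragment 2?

7

Let dp[i][j] be the LCS length of the first i bases of fragment 1 and the first j bases of fragment 2. dp[i][j] = dp[i-1][j-1]+1 when the i-th and j-th bases match, else max(dp[i-1][j], dp[i][j-1]).
    ·  G  T  A  G  A  G  A  T  C  C  G  A
 ·  0  0  0  0  0  0  0  0  0  0  0  0  0
 G  0  1  1  1  1  1  1  1  1  1  1  1  1
 A  0  1  1  2  2  2  2  2  2  2  2  2  2
 G  0  1  1  2  3  3  3  3  3  3  3  3  3
 T  0  1  2  2  3  3  3  3  4  4  4  4  4
 C  0  1  2  2  3  3  3  3  4  5  5  5  5
 G  0  1  2  2  3  3  4  4  4  5  5  6  6
 A  0  1  2  3  3  4  4  5  5  5  5  6  7
 A  0  1  2  3  3  4  4  5  5  5  5  6  7
 T  0  1  2  3  3  4  4  5  6  6  6  6  7
 T  0  1  2  3  3  4  4  5  6  6  6  6  7
dp[10][12] = 7. One LCS (by backtracking along matches): GAGTCGA.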